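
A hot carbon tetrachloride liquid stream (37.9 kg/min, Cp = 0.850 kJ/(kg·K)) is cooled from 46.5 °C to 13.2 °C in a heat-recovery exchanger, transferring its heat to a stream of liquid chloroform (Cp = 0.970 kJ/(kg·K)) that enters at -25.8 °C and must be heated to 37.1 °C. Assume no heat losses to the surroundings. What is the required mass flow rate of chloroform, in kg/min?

ṁ_c = 17.6 kg/min

Heat released by hot stream: Q = 37.9 × 0.850 × (46.5 − 13.2) = 1072.8 kJ/min
Energy balance on cold side (adiabatic exchanger): Q = ṁ_c·Cp_c·(T_c,out − T_c,in)
ṁ_c = 1072.8 / [0.970 × (37.1 − -25.8)] = 17.582 kg/min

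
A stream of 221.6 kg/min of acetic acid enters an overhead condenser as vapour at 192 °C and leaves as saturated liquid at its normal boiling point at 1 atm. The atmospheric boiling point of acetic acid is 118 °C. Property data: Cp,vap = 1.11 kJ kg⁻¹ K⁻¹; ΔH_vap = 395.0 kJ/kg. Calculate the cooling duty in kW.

vapour 192→118 °C: -82.14 kJ/kg
condensation at 118 °C: -395 kJ/kg
Δh = -82.14 + -395 = -477.14 kJ/kg
Q = ṁ·Δh = 221.6 kg/min × -477.14 kJ/kg = -105730 kJ/min
|Q| = 1762.2 kW

Q_c = 1760 kW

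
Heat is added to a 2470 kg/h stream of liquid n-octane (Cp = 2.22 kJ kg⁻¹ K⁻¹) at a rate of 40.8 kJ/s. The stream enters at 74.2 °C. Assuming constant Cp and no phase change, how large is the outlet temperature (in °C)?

Q = 40.8 kJ/s = 146880 kJ/h
ΔT = Q/(ṁ·Cp) = 146880/(2470×2.22) = 26.786 K
T_out = 74.2 + 26.786 = 100.99 °C

T_out = 101 °C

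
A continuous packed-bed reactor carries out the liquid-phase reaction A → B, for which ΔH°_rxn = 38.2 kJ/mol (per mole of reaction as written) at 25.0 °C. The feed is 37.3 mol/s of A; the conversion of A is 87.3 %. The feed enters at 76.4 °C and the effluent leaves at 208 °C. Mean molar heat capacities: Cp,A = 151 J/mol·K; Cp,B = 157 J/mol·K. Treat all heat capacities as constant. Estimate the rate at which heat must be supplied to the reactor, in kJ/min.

Extent of reaction ξ = 0.873 × 37.3 = 32.563 mol/s
Reaction term: ξ·ΔH°_rxn = 32.563 × 38.2 = 1243.9 kJ/s
Sensible, feed 76.4→25 °C: -289.5 kJ/s
Outlet flows (mol/s): A 4.7371, B 32.563
Sensible, products 25→208 °C: 1066.5 kJ/s
Q = ΔH = 2020.9 kJ/s = 2020.9 kW
Heat supplied = 121250 kJ/min

Q_in = 121000 kJ/min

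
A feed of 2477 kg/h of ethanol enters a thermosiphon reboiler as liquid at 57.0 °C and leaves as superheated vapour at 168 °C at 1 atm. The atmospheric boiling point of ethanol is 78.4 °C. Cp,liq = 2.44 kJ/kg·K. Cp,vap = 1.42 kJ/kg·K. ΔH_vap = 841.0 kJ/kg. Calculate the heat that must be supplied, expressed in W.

Q = 702000 W

liquid 57.0→78.4 °C: 52.216 kJ/kg
vaporisation at 78.4 °C: 841 kJ/kg
vapour 78.4→168 °C: 127.23 kJ/kg
Δh = 52.216 + 841 + 127.23 = 1020.4 kJ/kg
Q = ṁ·Δh = 2477 kg/h × 1020.4 kJ/kg = 2.5276e+06 kJ/h
|Q| = 702.12 kW = 702120 W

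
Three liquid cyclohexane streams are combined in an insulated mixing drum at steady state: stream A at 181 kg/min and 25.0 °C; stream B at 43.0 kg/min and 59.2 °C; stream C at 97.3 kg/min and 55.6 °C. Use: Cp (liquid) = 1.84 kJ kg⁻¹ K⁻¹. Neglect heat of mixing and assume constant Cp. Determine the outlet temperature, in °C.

No heat crosses the boundary, so H_out = H_in.
T_out = Σ ṁᵢCp,ᵢTᵢ / Σ ṁᵢCp,ᵢ
      = 22964 / 591.19 = 38.844 °C

T_out = 38.8 °C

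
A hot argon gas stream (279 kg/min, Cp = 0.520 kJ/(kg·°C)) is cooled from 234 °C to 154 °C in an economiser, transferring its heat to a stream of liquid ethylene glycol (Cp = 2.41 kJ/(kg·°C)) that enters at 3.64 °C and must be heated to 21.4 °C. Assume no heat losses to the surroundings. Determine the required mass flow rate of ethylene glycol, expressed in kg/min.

ṁ_c = 271 kg/min

Heat released by hot stream: Q = 279 × 0.520 × (234 − 154) = 11606 kJ/min
Energy balance on cold side (adiabatic exchanger): Q = ṁ_c·Cp_c·(T_c,out − T_c,in)
ṁ_c = 11606 / [2.41 × (21.4 − 3.64)] = 271.17 kg/min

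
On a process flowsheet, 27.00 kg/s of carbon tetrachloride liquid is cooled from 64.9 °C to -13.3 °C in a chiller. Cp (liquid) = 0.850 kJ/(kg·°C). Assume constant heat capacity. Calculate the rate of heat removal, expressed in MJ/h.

Q_c = 6460 MJ/h

Q = ṁ·Cp·ΔT = 27.00 × 0.850 × (-13.3 − 64.9) = -1794.7 kJ/s
Cooling duty = 6460.9 MJ/h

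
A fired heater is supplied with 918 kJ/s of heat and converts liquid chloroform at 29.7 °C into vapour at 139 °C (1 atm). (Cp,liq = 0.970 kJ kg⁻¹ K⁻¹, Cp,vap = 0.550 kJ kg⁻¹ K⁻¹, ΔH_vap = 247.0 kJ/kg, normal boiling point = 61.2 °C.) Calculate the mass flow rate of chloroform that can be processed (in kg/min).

Δh = 0.970×(61.2−29.7) + 247.0 + 0.550×(139−61.2) = 320.35 kJ/kg
Q = 918 kJ/s = 918 kJ/s = 55080 kJ/min
ṁ = Q/Δh = 55080 / 320.35 = 171.94 kg/min

ṁ = 172 kg/min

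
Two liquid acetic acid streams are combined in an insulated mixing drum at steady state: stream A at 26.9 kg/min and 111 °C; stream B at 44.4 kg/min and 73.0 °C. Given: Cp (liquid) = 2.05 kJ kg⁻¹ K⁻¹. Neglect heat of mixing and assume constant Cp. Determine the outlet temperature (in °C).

T_out = 87.3 °C

No heat crosses the boundary, so H_out = H_in.
T_out = Σ ṁᵢCp,ᵢTᵢ / Σ ṁᵢCp,ᵢ
      = 12766 / 146.16 = 87.337 °C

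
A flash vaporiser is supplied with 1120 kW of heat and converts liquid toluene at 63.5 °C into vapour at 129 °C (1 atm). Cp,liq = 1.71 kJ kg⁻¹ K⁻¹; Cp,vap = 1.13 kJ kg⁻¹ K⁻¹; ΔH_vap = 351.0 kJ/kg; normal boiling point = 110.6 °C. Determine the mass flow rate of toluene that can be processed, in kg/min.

ṁ = 149 kg/min

Δh = 1.71×(110.6−63.5) + 351.0 + 1.13×(129−110.6) = 452.33 kJ/kg
Q = 1120 kW = 1120 kJ/s = 67200 kJ/min
ṁ = Q/Δh = 67200 / 452.33 = 148.56 kg/min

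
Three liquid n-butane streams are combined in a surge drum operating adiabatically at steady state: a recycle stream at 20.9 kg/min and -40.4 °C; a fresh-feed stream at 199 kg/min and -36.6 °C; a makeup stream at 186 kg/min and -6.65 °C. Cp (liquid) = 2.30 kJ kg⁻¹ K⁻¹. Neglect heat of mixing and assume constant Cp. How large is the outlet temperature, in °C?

No heat crosses the boundary, so H_out = H_in.
Σ ṁᵢCp,ᵢTᵢ = 20.9×2.30×-40.4 + 199×2.30×-36.6 + 186×2.30×-6.65 = -21539
Σ ṁᵢCp,ᵢ = 20.9×2.30 + 199×2.30 + 186×2.30 = 933.57
T_out = -21539 / 933.57 = -23.071 °C

T_out = -23.1 °C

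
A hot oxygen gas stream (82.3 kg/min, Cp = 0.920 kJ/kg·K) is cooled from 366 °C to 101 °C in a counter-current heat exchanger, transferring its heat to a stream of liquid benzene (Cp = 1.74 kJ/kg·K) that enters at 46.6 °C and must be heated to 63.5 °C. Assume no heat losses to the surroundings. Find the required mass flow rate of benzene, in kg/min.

ṁ_c = 682 kg/min

Heat released by hot stream: Q = 82.3 × 0.920 × (366 − 101) = 20065 kJ/min
Energy balance on cold side (adiabatic exchanger): Q = ṁ_c·Cp_c·(T_c,out − T_c,in)
ṁ_c = 20065 / [1.74 × (63.5 − 46.6)] = 682.33 kg/min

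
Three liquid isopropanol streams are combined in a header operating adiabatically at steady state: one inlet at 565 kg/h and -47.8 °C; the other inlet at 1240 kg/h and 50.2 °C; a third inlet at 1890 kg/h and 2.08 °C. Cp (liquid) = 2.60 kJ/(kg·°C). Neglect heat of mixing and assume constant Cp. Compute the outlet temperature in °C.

Energy balance with Q = 0: Σ ṁᵢCp,ᵢ(T_out − Tᵢ) = 0
T_out = Σ ṁᵢCp,ᵢTᵢ / Σ ṁᵢCp,ᵢ
      = 101850 / 9607 = 10.601 °C

T_out = 10.6 °C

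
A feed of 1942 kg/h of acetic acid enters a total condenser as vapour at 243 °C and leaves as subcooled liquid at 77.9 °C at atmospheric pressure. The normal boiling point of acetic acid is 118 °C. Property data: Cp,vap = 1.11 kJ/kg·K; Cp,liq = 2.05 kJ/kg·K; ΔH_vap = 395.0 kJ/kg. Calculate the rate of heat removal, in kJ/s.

vapour 243→118 °C: -138.75 kJ/kg
condensation at 118 °C: -395 kJ/kg
liquid 118→77.9 °C: -82.205 kJ/kg
Δh = -138.75 + -395 + -82.205 = -615.95 kJ/kg
Q = ṁ·Δh = 1942 kg/h × -615.95 kJ/kg = -1.1962e+06 kJ/h
|Q| = 332.27 kW

Q_c = 332 kJ/s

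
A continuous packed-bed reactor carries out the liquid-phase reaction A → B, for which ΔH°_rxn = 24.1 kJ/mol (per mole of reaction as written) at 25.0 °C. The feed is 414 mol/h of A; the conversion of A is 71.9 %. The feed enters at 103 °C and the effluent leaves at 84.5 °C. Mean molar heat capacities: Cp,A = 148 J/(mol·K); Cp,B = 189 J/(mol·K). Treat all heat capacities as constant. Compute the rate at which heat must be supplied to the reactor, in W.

Q_in = 1880 W

Extent of reaction ξ = 0.719 × 414 = 297.67 mol/h
Reaction term: ξ·ΔH°_rxn = 297.67 × 24.1 = 7173.8 kJ/h
Sensible, feed 103→25 °C: -4779.2 kJ/h
Outlet flows (mol/h): A 116.33, B 297.67
Sensible, products 25→84.5 °C: 4371.8 kJ/h
Q = ΔH = 6766.4 kJ/h = 1.8795 kW
Heat supplied = 1879.5 W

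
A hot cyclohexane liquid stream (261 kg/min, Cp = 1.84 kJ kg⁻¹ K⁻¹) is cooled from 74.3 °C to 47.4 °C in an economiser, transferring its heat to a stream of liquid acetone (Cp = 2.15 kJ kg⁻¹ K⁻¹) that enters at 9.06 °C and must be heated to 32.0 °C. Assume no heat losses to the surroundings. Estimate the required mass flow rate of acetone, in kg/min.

Heat released by hot stream: Q = 261 × 1.84 × (74.3 − 47.4) = 12918 kJ/min
Energy balance on cold side (adiabatic exchanger): Q = ṁ_c·Cp_c·(T_c,out − T_c,in)
ṁ_c = 12918 / [2.15 × (32.0 − 9.06)] = 261.93 kg/min

ṁ_c = 262 kg/min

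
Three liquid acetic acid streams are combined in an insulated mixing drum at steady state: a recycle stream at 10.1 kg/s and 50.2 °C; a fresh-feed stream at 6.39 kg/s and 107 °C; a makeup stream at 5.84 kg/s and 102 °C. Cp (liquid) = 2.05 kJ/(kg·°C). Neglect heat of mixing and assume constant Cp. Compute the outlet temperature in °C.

T_out = 80.0 °C

Adiabatic, steady state ⇒ Σ ṁᵢCp,ᵢ(T_out − Tᵢ) = 0
Σ ṁᵢCp,ᵢTᵢ = 10.1×2.05×50.2 + 6.39×2.05×107 + 5.84×2.05×102 = 3662.2
Σ ṁᵢCp,ᵢ = 10.1×2.05 + 6.39×2.05 + 5.84×2.05 = 45.776
T_out = 3662.2 / 45.776 = 80.001 °C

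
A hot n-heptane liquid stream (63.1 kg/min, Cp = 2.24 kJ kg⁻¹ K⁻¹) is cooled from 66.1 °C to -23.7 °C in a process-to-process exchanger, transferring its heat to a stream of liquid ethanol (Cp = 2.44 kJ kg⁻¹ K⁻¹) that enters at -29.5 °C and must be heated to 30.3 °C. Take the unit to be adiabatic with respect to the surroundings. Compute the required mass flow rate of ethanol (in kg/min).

Heat released by hot stream: Q = 63.1 × 2.24 × (66.1 − -23.7) = 12693 kJ/min
Energy balance on cold side (adiabatic exchanger): Q = ṁ_c·Cp_c·(T_c,out − T_c,in)
ṁ_c = 12693 / [2.44 × (30.3 − -29.5)] = 86.989 kg/min

ṁ_c = 87.0 kg/min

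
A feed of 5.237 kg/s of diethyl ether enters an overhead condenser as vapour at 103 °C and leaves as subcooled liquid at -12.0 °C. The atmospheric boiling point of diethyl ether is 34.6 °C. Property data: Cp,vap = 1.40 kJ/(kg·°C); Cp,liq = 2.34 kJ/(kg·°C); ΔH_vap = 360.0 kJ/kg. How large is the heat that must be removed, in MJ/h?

Q_c = 10600 MJ/h

vapour 103→34.6 °C: -95.76 kJ/kg
condensation at 34.6 °C: -360 kJ/kg
liquid 34.6→-12.0 °C: -109.04 kJ/kg
Δh = -95.76 + -360 + -109.04 = -564.8 kJ/kg
Q = ṁ·Δh = 5.237 kg/s × -564.8 kJ/kg = -2957.9 kJ/s
|Q| = 2957.9 kW = 10648 MJ/h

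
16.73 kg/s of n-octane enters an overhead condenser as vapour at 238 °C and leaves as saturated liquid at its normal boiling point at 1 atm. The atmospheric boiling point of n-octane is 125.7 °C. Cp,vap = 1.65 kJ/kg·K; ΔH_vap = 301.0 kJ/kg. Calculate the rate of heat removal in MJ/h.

Q_c = 29300 MJ/h

vapour 238→125.7 °C: -185.29 kJ/kg
condensation at 125.7 °C: -301 kJ/kg
Δh = -185.29 + -301 = -486.29 kJ/kg
Q = ṁ·Δh = 16.73 kg/s × -486.29 kJ/kg = -8135.7 kJ/s
|Q| = 8135.7 kW = 29289 MJ/h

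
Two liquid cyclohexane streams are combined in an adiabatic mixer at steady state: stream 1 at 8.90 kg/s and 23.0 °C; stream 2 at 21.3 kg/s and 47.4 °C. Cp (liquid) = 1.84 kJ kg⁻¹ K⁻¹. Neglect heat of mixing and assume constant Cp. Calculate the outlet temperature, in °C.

T_out = 40.2 °C

Energy balance with Q = 0: Σ ṁᵢCp,ᵢ(T_out − Tᵢ) = 0
Σ ṁᵢCp,ᵢTᵢ = 8.90×1.84×23.0 + 21.3×1.84×47.4 = 2234.3
Σ ṁᵢCp,ᵢ = 8.90×1.84 + 21.3×1.84 = 55.568
T_out = 2234.3 / 55.568 = 40.209 °C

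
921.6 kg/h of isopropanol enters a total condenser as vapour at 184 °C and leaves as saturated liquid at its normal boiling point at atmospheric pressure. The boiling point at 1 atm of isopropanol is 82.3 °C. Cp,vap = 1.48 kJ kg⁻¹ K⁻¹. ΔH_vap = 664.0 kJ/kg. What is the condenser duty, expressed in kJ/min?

Q_c = 12500 kJ/min

vapour 184→82.3 °C: -150.52 kJ/kg
condensation at 82.3 °C: -664 kJ/kg
Δh = -150.52 + -664 = -814.52 kJ/kg
Q = ṁ·Δh = 921.6 kg/h × -814.52 kJ/kg = -750660 kJ/h
|Q| = 208.52 kW = 12511 kJ/min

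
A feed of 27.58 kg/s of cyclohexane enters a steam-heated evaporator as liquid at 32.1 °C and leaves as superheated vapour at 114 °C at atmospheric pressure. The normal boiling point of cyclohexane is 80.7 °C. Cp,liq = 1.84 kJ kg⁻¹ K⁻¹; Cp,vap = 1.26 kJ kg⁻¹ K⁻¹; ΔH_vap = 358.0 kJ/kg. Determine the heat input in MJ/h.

liquid 32.1→80.7 °C: 89.424 kJ/kg
vaporisation at 80.7 °C: 358 kJ/kg
vapour 80.7→114 °C: 41.958 kJ/kg
Δh = 89.424 + 358 + 41.958 = 489.38 kJ/kg
Q = ṁ·Δh = 27.58 kg/s × 489.38 kJ/kg = 13497 kJ/s
|Q| = 13497 kW = 48590 MJ/h

Q = 48600 MJ/h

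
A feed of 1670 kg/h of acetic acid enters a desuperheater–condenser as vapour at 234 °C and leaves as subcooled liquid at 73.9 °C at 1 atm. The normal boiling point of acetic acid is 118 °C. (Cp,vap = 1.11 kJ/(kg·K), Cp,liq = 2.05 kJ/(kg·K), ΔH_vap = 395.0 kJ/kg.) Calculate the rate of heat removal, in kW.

Q_c = 285 kW

vapour 234→118 °C: -128.76 kJ/kg
condensation at 118 °C: -395 kJ/kg
liquid 118→73.9 °C: -90.405 kJ/kg
Δh = -128.76 + -395 + -90.405 = -614.16 kJ/kg
Q = ṁ·Δh = 1670 kg/h × -614.16 kJ/kg = -1.0257e+06 kJ/h
|Q| = 284.9 kW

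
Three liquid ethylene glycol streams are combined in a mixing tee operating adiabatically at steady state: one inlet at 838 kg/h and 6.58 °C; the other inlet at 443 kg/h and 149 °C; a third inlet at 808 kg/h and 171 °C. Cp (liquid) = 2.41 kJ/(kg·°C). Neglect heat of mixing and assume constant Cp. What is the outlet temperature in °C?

T_out = 100 °C

Energy balance with Q = 0: Σ ṁᵢCp,ᵢ(T_out − Tᵢ) = 0
T_out = Σ ṁᵢCp,ᵢTᵢ / Σ ṁᵢCp,ᵢ
      = 505350 / 5034.5 = 100.38 °C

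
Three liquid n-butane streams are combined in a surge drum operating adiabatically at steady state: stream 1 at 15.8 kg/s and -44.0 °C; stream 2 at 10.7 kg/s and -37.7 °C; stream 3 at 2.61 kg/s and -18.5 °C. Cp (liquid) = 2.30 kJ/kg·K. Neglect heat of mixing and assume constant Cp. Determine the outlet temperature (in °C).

No heat crosses the boundary, so H_out = H_in.
T_out = Σ ṁᵢCp,ᵢTᵢ / Σ ṁᵢCp,ᵢ
      = -2637.8 / 66.953 = -39.398 °C

T_out = -39.4 °C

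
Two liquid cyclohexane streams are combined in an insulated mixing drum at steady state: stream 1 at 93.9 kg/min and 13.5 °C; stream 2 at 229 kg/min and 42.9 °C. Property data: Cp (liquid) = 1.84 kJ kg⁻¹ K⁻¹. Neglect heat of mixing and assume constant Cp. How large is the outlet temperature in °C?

No heat crosses the boundary, so H_out = H_in.
T_out = Σ ṁᵢCp,ᵢTᵢ / Σ ṁᵢCp,ᵢ
      = 20409 / 594.14 = 34.35 °C

T_out = 34.4 °C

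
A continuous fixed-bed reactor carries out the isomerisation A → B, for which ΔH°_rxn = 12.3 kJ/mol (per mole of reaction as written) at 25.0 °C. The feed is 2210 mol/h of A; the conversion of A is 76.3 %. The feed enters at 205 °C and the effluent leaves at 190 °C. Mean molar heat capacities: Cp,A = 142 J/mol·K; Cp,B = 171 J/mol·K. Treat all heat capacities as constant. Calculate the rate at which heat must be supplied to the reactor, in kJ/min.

Extent of reaction ξ = 0.763 × 2210 = 1686.2 mol/h
Reaction term: ξ·ΔH°_rxn = 1686.2 × 12.3 = 20741 kJ/h
Sensible, feed 205→25 °C: -56488 kJ/h
Outlet flows (mol/h): A 523.77, B 1686.2
Sensible, products 25→190 °C: 59849 kJ/h
Q = ΔH = 24102 kJ/h = 6.695 kW
Heat supplied = 401.7 kJ/min

Q_in = 402 kJ/min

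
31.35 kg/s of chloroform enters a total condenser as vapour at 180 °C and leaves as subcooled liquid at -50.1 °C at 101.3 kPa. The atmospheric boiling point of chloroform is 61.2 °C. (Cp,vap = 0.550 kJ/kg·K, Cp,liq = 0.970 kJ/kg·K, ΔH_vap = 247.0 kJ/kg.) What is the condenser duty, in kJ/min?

Q_c = 791000 kJ/min

vapour 180→61.2 °C: -65.34 kJ/kg
condensation at 61.2 °C: -247 kJ/kg
liquid 61.2→-50.1 °C: -107.96 kJ/kg
Δh = -65.34 + -247 + -107.96 = -420.3 kJ/kg
Q = ṁ·Δh = 31.35 kg/s × -420.3 kJ/kg = -13176 kJ/s
|Q| = 13176 kW = 790590 kJ/min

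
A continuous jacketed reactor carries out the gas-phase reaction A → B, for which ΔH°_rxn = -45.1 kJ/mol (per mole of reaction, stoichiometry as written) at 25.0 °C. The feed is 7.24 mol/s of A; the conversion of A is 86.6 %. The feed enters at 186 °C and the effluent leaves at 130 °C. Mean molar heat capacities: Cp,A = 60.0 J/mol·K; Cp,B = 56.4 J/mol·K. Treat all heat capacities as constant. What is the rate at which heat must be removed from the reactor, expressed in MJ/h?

Extent of reaction ξ = 0.866 × 7.24 = 6.2698 mol/s
Reaction term: ξ·ΔH°_rxn = 6.2698 × -45.1 = -282.77 kJ/s
Sensible, feed 186→25 °C: -69.938 kJ/s
Outlet flows (mol/s): A 0.97016, B 6.2698
Sensible, products 25→130 °C: 43.242 kJ/s
Q = ΔH = -309.47 kJ/s = -309.47 kW
Heat removed = 1114.1 MJ/h

Q_out = 1110 MJ/h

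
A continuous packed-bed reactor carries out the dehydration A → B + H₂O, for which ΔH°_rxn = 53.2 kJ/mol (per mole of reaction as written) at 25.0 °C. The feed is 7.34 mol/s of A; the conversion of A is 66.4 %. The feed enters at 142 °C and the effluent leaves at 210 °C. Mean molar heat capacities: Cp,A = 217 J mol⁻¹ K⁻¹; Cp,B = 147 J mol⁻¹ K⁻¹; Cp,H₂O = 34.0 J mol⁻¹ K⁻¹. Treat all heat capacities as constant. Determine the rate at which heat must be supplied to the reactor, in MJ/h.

Extent of reaction ξ = 0.664 × 7.34 = 4.8738 mol/s
Reaction term: ξ·ΔH°_rxn = 4.8738 × 53.2 = 259.28 kJ/s
Sensible, feed 142→25 °C: -186.36 kJ/s
Outlet flows (mol/s): A 2.4662, B 4.8738, H₂O 4.8738
Sensible, products 25→210 °C: 262.21 kJ/s
Q = ΔH = 335.13 kJ/s = 335.13 kW
Heat supplied = 1206.5 MJ/h

Q_in = 1210 MJ/h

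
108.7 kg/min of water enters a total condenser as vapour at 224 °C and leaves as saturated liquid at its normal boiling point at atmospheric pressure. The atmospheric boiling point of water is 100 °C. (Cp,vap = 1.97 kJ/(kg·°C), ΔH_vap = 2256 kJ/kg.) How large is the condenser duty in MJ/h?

vapour 224→100 °C: -244.28 kJ/kg
condensation at 100 °C: -2256 kJ/kg
Δh = -244.28 + -2256 = -2500.3 kJ/kg
Q = ṁ·Δh = 108.7 kg/min × -2500.3 kJ/kg = -271780 kJ/min
|Q| = 4529.7 kW = 16307 MJ/h

Q_c = 16300 MJ/h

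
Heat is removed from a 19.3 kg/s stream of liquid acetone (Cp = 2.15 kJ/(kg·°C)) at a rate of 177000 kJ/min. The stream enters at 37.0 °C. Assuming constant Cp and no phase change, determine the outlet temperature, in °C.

T_out = -34.1 °C

Q = 177000 kJ/min = 2950 kJ/s
ΔT = Q/(ṁ·Cp) = 2950/(19.3×2.15) = 71.093 K
T_out = 37.0 − 71.093 = -34.093 °C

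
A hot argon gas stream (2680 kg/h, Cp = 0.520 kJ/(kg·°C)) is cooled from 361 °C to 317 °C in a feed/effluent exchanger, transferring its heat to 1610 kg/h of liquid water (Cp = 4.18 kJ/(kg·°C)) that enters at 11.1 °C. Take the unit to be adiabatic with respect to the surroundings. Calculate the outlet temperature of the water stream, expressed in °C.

T_c,out = 20.2 °C

Heat released by hot stream: Q = 2680 × 0.520 × (361 − 317) = 61318 kJ/h
Energy balance on cold side (adiabatic exchanger): Q = ṁ_c·Cp_c·(T_c,out − T_c,in)
T_c,out = 11.1 + 61318/(1610 × 4.18) = 20.211 °C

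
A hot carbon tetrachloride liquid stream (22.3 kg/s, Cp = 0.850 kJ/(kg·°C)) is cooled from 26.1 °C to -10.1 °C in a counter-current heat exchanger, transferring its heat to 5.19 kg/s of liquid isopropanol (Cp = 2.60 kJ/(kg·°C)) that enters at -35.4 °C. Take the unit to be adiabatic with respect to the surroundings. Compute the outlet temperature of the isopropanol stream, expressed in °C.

Heat released by hot stream: Q = 22.3 × 0.850 × (26.1 − -10.1) = 686.17 kJ/s
Energy balance on cold side (adiabatic exchanger): Q = ṁ_c·Cp_c·(T_c,out − T_c,in)
T_c,out = -35.4 + 686.17/(5.19 × 2.60) = 15.45 °C

T_c,out = 15.5 °C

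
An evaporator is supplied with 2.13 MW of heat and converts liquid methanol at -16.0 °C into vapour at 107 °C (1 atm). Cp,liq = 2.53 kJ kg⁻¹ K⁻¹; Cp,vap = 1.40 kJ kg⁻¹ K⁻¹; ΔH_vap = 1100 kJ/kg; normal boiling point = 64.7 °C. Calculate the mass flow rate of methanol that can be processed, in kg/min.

ṁ = 93.7 kg/min

Δh = 2.53×(64.7−-16.0) + 1100 + 1.40×(107−64.7) = 1363.4 kJ/kg
Q = 2.13 MW = 2130 kJ/s = 127800 kJ/min
ṁ = Q/Δh = 127800 / 1363.4 = 93.737 kg/min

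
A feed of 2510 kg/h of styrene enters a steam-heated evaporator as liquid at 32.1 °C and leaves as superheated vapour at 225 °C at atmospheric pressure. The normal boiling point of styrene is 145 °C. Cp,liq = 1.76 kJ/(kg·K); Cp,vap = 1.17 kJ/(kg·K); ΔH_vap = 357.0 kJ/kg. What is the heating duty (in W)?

liquid 32.1→145 °C: 198.7 kJ/kg
vaporisation at 145 °C: 357 kJ/kg
vapour 145→225 °C: 93.6 kJ/kg
Δh = 198.7 + 357 + 93.6 = 649.3 kJ/kg
Q = ṁ·Δh = 2510 kg/h × 649.3 kJ/kg = 1.6298e+06 kJ/h
|Q| = 452.71 kW = 452710 W

Q = 453000 W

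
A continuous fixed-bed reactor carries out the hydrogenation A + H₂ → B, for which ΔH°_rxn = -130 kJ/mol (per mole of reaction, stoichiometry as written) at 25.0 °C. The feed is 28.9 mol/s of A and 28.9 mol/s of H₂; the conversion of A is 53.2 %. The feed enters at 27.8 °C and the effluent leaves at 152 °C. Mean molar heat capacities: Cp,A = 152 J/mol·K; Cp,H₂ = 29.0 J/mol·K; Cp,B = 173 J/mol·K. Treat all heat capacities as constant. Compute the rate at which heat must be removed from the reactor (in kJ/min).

Q_out = 81900 kJ/min

Extent of reaction ξ = 0.532 × 28.9 = 15.375 mol/s
Reaction term: ξ·ΔH°_rxn = 15.375 × -130 = -1998.7 kJ/s
Sensible, feed 27.8→25 °C: -14.647 kJ/s
Outlet flows (mol/s): A 13.525, H₂ 13.525, B 15.375
Sensible, products 25→152 °C: 648.7 kJ/s
Q = ΔH = -1364.7 kJ/s = -1364.7 kW
Heat removed = 81880 kJ/min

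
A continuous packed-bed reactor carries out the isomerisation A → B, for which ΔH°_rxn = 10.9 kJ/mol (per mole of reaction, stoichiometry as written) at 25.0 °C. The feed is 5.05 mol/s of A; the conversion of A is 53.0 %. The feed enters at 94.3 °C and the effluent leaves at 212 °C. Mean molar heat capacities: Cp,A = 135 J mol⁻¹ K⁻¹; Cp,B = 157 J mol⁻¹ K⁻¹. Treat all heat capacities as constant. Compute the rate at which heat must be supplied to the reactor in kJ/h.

Q_in = 434000 kJ/h

Extent of reaction ξ = 0.530 × 5.05 = 2.6765 mol/s
Reaction term: ξ·ΔH°_rxn = 2.6765 × 10.9 = 29.174 kJ/s
Sensible, feed 94.3→25 °C: -47.245 kJ/s
Outlet flows (mol/s): A 2.3735, B 2.6765
Sensible, products 25→212 °C: 138.5 kJ/s
Q = ΔH = 120.43 kJ/s = 120.43 kW
Heat supplied = 433540 kJ/h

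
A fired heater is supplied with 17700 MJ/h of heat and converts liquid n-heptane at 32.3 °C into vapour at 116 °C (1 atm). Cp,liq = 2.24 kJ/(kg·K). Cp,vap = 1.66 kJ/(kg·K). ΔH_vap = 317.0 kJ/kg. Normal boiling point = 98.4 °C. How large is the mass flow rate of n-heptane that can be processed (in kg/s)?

Δh = 2.24×(98.4−32.3) + 317.0 + 1.66×(116−98.4) = 494.28 kJ/kg
Q = 17700 MJ/h = 4916.7 kJ/s = 4916.7 kJ/s
ṁ = Q/Δh = 4916.7 / 494.28 = 9.9471 kg/s

ṁ = 9.95 kg/s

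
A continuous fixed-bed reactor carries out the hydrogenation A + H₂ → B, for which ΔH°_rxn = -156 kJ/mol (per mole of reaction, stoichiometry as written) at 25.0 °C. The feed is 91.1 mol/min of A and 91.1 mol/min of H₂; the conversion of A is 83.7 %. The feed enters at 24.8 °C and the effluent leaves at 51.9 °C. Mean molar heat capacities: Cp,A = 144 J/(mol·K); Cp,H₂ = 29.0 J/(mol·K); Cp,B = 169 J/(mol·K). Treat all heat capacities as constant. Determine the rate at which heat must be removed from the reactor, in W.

Q_out = 191000 W

Extent of reaction ξ = 0.837 × 91.1 = 76.251 mol/min
Reaction term: ξ·ΔH°_rxn = 76.251 × -156 = -11895 kJ/min
Sensible, feed 24.8→25 °C: 3.1521 kJ/min
Outlet flows (mol/min): A 14.849, H₂ 14.849, B 76.251
Sensible, products 25→51.9 °C: 415.75 kJ/min
Q = ΔH = -11476 kJ/min = -191.27 kW
Heat removed = 191270 W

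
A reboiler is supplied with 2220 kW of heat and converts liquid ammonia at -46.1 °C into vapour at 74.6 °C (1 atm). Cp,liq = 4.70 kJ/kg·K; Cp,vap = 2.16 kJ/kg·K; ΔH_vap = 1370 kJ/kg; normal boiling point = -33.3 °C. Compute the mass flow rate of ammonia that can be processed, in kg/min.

ṁ = 80.1 kg/min

Δh = 4.70×(-33.3−-46.1) + 1370 + 2.16×(74.6−-33.3) = 1663.2 kJ/kg
Q = 2220 kW = 2220 kJ/s = 133200 kJ/min
ṁ = Q/Δh = 133200 / 1663.2 = 80.085 kg/min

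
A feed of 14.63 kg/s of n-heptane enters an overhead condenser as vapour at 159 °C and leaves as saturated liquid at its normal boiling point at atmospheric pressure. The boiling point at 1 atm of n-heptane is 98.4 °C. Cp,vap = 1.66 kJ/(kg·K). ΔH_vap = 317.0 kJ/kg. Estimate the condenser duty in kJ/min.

Q_c = 367000 kJ/min

vapour 159→98.4 °C: -100.6 kJ/kg
condensation at 98.4 °C: -317 kJ/kg
Δh = -100.6 + -317 = -417.6 kJ/kg
Q = ṁ·Δh = 14.63 kg/s × -417.6 kJ/kg = -6109.4 kJ/s
|Q| = 6109.4 kW = 366570 kJ/min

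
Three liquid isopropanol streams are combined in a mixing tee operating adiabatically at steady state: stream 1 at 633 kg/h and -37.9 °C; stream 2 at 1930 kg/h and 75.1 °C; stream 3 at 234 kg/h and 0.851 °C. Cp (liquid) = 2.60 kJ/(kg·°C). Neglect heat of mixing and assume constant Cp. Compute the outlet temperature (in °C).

T_out = 43.3 °C

Adiabatic, steady state ⇒ Σ ṁᵢCp,ᵢ(T_out − Tᵢ) = 0
Σ ṁᵢCp,ᵢTᵢ = 633×2.60×-37.9 + 1930×2.60×75.1 + 234×2.60×0.851 = 314990
Σ ṁᵢCp,ᵢ = 633×2.60 + 1930×2.60 + 234×2.60 = 7272.2
T_out = 314990 / 7272.2 = 43.315 °C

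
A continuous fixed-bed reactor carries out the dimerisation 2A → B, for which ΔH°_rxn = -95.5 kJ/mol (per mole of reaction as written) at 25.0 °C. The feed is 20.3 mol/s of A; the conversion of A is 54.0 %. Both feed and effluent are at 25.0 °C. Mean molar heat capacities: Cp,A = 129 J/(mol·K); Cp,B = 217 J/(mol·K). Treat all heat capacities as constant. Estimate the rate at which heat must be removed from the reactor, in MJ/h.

Q_out = 1880 MJ/h

Extent of reaction ξ = 0.540 × 20.3 / 2 = 5.481 mol/s
Reaction term: ξ·ΔH°_rxn = 5.481 × -95.5 = -523.44 kJ/s
Q = ΔH = -523.44 kJ/s = -523.44 kW
Heat removed = 1884.4 MJ/h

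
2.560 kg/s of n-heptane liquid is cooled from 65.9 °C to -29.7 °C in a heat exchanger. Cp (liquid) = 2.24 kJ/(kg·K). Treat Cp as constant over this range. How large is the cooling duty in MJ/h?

Q = ṁ·Cp·ΔT = 2.560 × 2.24 × (-29.7 − 65.9) = -548.21 kJ/s
Cooling duty = 1973.6 MJ/h

Q_c = 1970 MJ/h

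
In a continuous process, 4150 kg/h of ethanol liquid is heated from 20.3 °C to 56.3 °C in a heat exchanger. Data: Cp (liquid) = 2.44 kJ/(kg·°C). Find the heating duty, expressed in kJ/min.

Q = 6080 kJ/min

Q = ṁ·Cp·ΔT = 4150 × 2.44 × (56.3 − 20.3) = 364540 kJ/h
Converting: 364540 / 3600 s = 101.26 kW
Heating duty = 6075.6 kJ/min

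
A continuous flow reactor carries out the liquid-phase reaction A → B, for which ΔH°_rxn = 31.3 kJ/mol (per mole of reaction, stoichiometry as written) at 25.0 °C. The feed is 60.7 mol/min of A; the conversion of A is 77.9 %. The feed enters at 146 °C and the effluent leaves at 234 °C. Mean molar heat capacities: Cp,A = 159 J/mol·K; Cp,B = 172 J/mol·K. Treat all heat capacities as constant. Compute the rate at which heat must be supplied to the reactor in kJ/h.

Extent of reaction ξ = 0.779 × 60.7 = 47.285 mol/min
Reaction term: ξ·ΔH°_rxn = 47.285 × 31.3 = 1480 kJ/min
Sensible, feed 146→25 °C: -1167.8 kJ/min
Outlet flows (mol/min): A 13.415, B 47.285
Sensible, products 25→234 °C: 2145.6 kJ/min
Q = ΔH = 2457.8 kJ/min = 40.964 kW
Heat supplied = 147470 kJ/h

Q_in = 147000 kJ/h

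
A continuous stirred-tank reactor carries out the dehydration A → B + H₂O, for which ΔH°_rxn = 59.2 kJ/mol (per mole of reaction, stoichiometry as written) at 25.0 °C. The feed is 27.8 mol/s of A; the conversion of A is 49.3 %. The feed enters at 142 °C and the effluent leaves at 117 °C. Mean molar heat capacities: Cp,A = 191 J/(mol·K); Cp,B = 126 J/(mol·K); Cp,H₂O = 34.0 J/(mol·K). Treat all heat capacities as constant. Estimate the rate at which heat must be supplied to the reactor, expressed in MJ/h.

Q_in = 2300 MJ/h

Extent of reaction ξ = 0.493 × 27.8 = 13.705 mol/s
Reaction term: ξ·ΔH°_rxn = 13.705 × 59.2 = 811.36 kJ/s
Sensible, feed 142→25 °C: -621.25 kJ/s
Outlet flows (mol/s): A 14.095, B 13.705, H₂O 13.705
Sensible, products 25→117 °C: 449.41 kJ/s
Q = ΔH = 639.53 kJ/s = 639.53 kW
Heat supplied = 2302.3 MJ/h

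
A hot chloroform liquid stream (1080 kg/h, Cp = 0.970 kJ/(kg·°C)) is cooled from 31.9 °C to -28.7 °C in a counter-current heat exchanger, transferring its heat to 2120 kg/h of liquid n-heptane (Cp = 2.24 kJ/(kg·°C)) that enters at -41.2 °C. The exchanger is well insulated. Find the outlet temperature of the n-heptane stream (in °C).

T_c,out = -27.8 °C

Heat released by hot stream: Q = 1080 × 0.970 × (31.9 − -28.7) = 63485 kJ/h
Energy balance on cold side (adiabatic exchanger): Q = ṁ_c·Cp_c·(T_c,out − T_c,in)
T_c,out = -41.2 + 63485/(2120 × 2.24) = -27.831 °C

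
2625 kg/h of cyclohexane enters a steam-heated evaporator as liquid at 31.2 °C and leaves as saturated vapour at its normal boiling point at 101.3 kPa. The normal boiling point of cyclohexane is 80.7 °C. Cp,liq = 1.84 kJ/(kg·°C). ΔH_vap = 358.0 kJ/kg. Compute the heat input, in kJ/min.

Q = 19600 kJ/min

liquid 31.2→80.7 °C: 91.08 kJ/kg
vaporisation at 80.7 °C: 358 kJ/kg
Δh = 91.08 + 358 = 449.08 kJ/kg
Q = ṁ·Δh = 2625 kg/h × 449.08 kJ/kg = 1.1788e+06 kJ/h
|Q| = 327.45 kW = 19647 kJ/min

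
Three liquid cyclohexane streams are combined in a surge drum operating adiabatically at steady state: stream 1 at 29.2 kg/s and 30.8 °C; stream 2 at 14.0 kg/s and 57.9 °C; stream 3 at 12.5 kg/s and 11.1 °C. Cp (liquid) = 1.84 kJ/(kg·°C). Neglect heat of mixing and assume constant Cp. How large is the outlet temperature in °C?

Energy balance with Q = 0: Σ ṁᵢCp,ᵢ(T_out − Tᵢ) = 0
Σ ṁᵢCp,ᵢTᵢ = 29.2×1.84×30.8 + 14.0×1.84×57.9 + 12.5×1.84×11.1 = 3401.6
Σ ṁᵢCp,ᵢ = 29.2×1.84 + 14.0×1.84 + 12.5×1.84 = 102.49
T_out = 3401.6 / 102.49 = 33.19 °C

T_out = 33.2 °C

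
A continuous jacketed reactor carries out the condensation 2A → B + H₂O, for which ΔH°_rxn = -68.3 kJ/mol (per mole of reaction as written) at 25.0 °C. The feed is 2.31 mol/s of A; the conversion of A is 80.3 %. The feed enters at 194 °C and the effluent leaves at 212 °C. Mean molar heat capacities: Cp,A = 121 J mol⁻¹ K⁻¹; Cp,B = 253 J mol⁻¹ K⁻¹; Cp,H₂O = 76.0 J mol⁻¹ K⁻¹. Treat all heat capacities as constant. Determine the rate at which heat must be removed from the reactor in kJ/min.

Extent of reaction ξ = 0.803 × 2.31 / 2 = 0.92747 mol/s
Reaction term: ξ·ΔH°_rxn = 0.92747 × -68.3 = -63.346 kJ/s
Sensible, feed 194→25 °C: -47.237 kJ/s
Outlet flows (mol/s): A 0.45507, B 0.92747, H₂O 0.92747
Sensible, products 25→212 °C: 67.357 kJ/s
Q = ΔH = -43.226 kJ/s = -43.226 kW
Heat removed = 2593.5 kJ/min

Q_out = 2590 kJ/min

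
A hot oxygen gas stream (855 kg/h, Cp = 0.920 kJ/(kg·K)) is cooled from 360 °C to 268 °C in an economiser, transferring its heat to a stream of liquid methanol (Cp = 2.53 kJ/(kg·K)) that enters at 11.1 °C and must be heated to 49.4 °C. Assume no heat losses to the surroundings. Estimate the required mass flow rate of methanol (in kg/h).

ṁ_c = 747 kg/h

Heat released by hot stream: Q = 855 × 0.920 × (360 − 268) = 72367 kJ/h
Energy balance on cold side (adiabatic exchanger): Q = ṁ_c·Cp_c·(T_c,out − T_c,in)
ṁ_c = 72367 / [2.53 × (49.4 − 11.1)] = 746.83 kg/h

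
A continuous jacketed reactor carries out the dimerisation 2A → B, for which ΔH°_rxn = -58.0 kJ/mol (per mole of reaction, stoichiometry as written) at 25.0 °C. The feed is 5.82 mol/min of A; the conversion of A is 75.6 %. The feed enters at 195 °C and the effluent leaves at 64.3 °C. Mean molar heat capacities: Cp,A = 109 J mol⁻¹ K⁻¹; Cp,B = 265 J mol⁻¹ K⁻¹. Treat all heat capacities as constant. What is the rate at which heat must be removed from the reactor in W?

Extent of reaction ξ = 0.756 × 5.82 / 2 = 2.2 mol/min
Reaction term: ξ·ΔH°_rxn = 2.2 × -58.0 = -127.6 kJ/min
Sensible, feed 195→25 °C: -107.84 kJ/min
Outlet flows (mol/min): A 1.4201, B 2.2
Sensible, products 25→64.3 °C: 28.995 kJ/min
Q = ΔH = -206.45 kJ/min = -3.4408 kW
Heat removed = 3440.8 W

Q_out = 3440 W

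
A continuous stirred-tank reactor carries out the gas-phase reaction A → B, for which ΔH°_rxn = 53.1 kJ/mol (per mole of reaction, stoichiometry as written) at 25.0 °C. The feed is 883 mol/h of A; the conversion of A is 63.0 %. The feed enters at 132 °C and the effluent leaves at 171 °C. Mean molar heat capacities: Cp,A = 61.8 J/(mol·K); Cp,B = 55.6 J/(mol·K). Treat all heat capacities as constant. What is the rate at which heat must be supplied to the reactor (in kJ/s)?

Q_in = 8.66 kJ/s

Extent of reaction ξ = 0.630 × 883 = 556.29 mol/h
Reaction term: ξ·ΔH°_rxn = 556.29 × 53.1 = 29539 kJ/h
Sensible, feed 132→25 °C: -5838.9 kJ/h
Outlet flows (mol/h): A 326.71, B 556.29
Sensible, products 25→171 °C: 7463.6 kJ/h
Q = ΔH = 31164 kJ/h = 8.6566 kW
Heat supplied = 8.6566 kJ/s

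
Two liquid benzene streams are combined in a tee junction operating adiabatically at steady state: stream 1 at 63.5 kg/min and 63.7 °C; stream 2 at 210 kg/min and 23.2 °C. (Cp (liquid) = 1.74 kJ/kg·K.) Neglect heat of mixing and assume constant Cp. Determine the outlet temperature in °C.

T_out = 32.6 °C

No heat crosses the boundary, so H_out = H_in.
T_out = Σ ṁᵢCp,ᵢTᵢ / Σ ṁᵢCp,ᵢ
      = 15515 / 475.89 = 32.603 °C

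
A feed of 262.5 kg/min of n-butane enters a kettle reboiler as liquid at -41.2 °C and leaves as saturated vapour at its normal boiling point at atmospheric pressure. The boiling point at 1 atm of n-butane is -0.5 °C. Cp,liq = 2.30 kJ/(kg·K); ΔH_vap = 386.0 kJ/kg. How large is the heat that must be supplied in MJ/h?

liquid -41.2→-0.5 °C: 93.61 kJ/kg
vaporisation at -0.5 °C: 386 kJ/kg
Δh = 93.61 + 386 = 479.61 kJ/kg
Q = ṁ·Δh = 262.5 kg/min × 479.61 kJ/kg = 125900 kJ/min
|Q| = 2098.3 kW = 7553.9 MJ/h

Q = 7550 MJ/h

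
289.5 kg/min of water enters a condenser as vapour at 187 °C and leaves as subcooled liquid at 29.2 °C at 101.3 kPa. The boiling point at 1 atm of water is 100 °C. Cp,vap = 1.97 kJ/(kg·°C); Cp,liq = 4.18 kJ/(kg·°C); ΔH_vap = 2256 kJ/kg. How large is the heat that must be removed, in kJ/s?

Q_c = 13100 kJ/s

vapour 187→100 °C: -171.39 kJ/kg
condensation at 100 °C: -2256 kJ/kg
liquid 100→29.2 °C: -295.94 kJ/kg
Δh = -171.39 + -2256 + -295.94 = -2723.3 kJ/kg
Q = ṁ·Δh = 289.5 kg/min × -2723.3 kJ/kg = -788410 kJ/min
|Q| = 13140 kW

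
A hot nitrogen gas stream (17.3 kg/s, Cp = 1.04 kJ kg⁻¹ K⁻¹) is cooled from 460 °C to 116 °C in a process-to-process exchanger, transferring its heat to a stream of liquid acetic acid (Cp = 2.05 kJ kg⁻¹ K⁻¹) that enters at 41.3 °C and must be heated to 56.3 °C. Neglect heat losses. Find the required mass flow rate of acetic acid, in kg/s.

ṁ_c = 201 kg/s

Heat released by hot stream: Q = 17.3 × 1.04 × (460 − 116) = 6189.2 kJ/s
Energy balance on cold side (adiabatic exchanger): Q = ṁ_c·Cp_c·(T_c,out − T_c,in)
ṁ_c = 6189.2 / [2.05 × (56.3 − 41.3)] = 201.28 kg/s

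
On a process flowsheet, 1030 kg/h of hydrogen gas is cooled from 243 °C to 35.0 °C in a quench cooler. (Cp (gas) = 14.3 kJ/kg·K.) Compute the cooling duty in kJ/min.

Q_c = 51100 kJ/min

Q = ṁ·Cp·ΔT = 1030 × 14.3 × (35.0 − 243) = -3.0636e+06 kJ/h
Converting: 3.0636e+06 / 3600 s = 851.01 kW
Cooling duty = 51061 kJ/min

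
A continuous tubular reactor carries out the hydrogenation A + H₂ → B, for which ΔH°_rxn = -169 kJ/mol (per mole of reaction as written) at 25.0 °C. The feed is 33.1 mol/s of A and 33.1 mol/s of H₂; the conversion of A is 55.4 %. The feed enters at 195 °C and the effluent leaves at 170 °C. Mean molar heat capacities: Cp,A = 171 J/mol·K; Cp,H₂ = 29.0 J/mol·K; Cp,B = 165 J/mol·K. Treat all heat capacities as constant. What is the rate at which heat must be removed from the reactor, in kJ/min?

Extent of reaction ξ = 0.554 × 33.1 = 18.337 mol/s
Reaction term: ξ·ΔH°_rxn = 18.337 × -169 = -3099 kJ/s
Sensible, feed 195→25 °C: -1125.4 kJ/s
Outlet flows (mol/s): A 14.763, H₂ 14.763, B 18.337
Sensible, products 25→170 °C: 866.84 kJ/s
Q = ΔH = -3357.6 kJ/s = -3357.6 kW
Heat removed = 201450 kJ/min

Q_out = 201000 kJ/min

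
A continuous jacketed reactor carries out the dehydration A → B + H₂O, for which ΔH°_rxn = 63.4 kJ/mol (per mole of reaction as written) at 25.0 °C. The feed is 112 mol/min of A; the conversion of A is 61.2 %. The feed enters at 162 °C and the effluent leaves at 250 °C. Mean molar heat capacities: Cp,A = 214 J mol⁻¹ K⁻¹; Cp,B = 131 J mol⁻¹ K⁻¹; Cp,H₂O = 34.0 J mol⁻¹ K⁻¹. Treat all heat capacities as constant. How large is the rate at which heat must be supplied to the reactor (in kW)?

Q_in = 95.0 kW

Extent of reaction ξ = 0.612 × 112 = 68.544 mol/min
Reaction term: ξ·ΔH°_rxn = 68.544 × 63.4 = 4345.7 kJ/min
Sensible, feed 162→25 °C: -3283.6 kJ/min
Outlet flows (mol/min): A 43.456, B 68.544, H₂O 68.544
Sensible, products 25→250 °C: 4637.1 kJ/min
Q = ΔH = 5699.2 kJ/min = 94.986 kW
Heat supplied = 94.986 kW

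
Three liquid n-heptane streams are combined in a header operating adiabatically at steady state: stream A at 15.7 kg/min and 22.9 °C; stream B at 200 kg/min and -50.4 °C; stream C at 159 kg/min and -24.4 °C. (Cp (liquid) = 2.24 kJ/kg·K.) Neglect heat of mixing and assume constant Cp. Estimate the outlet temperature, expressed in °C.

Adiabatic, steady state ⇒ Σ ṁᵢCp,ᵢ(T_out − Tᵢ) = 0
T_out = Σ ṁᵢCp,ᵢTᵢ / Σ ṁᵢCp,ᵢ
      = -30464 / 839.33 = -36.296 °C

T_out = -36.3 °C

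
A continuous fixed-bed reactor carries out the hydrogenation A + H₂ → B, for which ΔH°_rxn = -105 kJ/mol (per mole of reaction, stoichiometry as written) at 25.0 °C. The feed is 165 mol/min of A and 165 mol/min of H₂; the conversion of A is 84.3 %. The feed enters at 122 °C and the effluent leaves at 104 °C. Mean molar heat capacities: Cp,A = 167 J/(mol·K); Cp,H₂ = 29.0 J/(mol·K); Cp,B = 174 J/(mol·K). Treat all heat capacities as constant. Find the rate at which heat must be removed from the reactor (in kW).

Q_out = 257 kW

Extent of reaction ξ = 0.843 × 165 = 139.09 mol/min
Reaction term: ξ·ΔH°_rxn = 139.09 × -105 = -14605 kJ/min
Sensible, feed 122→25 °C: -3137 kJ/min
Outlet flows (mol/min): A 25.905, H₂ 25.905, B 139.09
Sensible, products 25→104 °C: 2313.1 kJ/min
Q = ΔH = -15429 kJ/min = -257.15 kW
Heat removed = 257.15 kW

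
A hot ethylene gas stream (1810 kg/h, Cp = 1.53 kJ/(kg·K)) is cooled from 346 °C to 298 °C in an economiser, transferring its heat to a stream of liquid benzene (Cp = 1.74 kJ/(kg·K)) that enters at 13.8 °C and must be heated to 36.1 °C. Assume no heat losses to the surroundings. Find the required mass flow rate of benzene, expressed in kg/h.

ṁ_c = 3430 kg/h

Heat released by hot stream: Q = 1810 × 1.53 × (346 − 298) = 132930 kJ/h
Energy balance on cold side (adiabatic exchanger): Q = ṁ_c·Cp_c·(T_c,out − T_c,in)
ṁ_c = 132930 / [1.74 × (36.1 − 13.8)] = 3425.8 kg/h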